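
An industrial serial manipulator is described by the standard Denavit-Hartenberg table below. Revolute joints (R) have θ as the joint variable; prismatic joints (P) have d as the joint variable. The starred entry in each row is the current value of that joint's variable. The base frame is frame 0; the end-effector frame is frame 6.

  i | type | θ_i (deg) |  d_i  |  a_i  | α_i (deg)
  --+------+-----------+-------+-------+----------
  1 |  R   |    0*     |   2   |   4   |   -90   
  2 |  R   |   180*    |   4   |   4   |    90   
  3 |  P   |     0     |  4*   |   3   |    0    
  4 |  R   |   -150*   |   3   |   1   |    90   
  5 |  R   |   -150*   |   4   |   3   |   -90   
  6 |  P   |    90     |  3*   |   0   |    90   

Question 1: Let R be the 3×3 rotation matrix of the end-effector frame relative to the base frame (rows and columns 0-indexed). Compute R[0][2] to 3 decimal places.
-0.750

End-effector z-axis (col 2 of R) = (-0.7500,0.4330,0.5000)
R[0][2] = -0.7500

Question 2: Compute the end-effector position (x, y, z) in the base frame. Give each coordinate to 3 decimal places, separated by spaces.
-1.085 7.513 -0.902

after link 1: o_1 = (4.0000, 0.0000, 2.0000)
after link 2: o_2 = (0.0000, 4.0000, 2.0000)
after link 3: o_3 = (-3.0000, 4.0000, -2.0000)
after link 4: o_4 = (-2.1340, 3.5000, -5.0000)
after link 5: o_5 = (-2.3840, 8.2631, -3.5000)
after link 6: o_6 = (-1.0849, 7.5131, -0.9019)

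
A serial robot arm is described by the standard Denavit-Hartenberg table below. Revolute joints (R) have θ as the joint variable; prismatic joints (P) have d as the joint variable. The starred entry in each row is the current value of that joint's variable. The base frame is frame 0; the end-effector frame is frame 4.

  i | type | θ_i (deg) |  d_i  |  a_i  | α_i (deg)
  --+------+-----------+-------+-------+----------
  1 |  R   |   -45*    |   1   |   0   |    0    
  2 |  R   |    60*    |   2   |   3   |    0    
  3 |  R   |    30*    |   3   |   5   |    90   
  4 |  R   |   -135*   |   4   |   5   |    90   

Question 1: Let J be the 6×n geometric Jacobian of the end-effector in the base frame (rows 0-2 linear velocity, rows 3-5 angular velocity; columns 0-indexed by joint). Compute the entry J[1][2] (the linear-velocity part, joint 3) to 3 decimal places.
3.864

axis z_2 = (0.0000,0.0000,1.0000); lever o_n−o_2 = (3.8640,-1.7929,-0.5355)
cross product → J_v[:, 2] = (1.7929,3.8640,-0.0000)
J_ω[:, 2] = z_2
entry J[1][2] = 3.8640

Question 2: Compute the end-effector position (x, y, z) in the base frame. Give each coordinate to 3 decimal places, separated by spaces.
after link 1: o_1 = (0.0000, 0.0000, 1.0000)
after link 2: o_2 = (2.8978, 0.7765, 3.0000)
after link 3: o_3 = (6.4333, 4.3120, 6.0000)
after link 4: o_4 = (6.7617, -1.0164, 2.4645)

6.762 -1.016 2.464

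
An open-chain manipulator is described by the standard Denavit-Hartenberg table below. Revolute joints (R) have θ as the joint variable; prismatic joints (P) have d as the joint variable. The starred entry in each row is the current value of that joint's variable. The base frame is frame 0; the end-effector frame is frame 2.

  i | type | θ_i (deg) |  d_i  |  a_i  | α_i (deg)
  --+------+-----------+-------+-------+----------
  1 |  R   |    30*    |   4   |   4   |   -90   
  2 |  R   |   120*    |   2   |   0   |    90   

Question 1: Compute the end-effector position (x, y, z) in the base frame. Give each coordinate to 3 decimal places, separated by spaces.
after link 1: o_1 = (3.4641, 2.0000, 4.0000)
after link 2: o_2 = (2.4641, 3.7321, 4.0000)

2.464 3.732 4.000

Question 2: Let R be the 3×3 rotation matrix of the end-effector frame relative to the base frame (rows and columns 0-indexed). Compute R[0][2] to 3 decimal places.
End-effector z-axis (col 2 of R) = (0.7500,0.4330,-0.5000)
R[0][2] = 0.7500

0.750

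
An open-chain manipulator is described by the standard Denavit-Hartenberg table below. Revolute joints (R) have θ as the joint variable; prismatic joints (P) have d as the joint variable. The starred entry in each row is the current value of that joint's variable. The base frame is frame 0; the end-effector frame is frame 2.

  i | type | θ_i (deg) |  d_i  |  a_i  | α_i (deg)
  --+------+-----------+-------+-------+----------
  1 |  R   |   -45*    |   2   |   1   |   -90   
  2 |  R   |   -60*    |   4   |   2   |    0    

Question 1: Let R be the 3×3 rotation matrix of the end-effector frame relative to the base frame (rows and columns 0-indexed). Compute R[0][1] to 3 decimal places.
0.612

End-effector y-axis (col 1 of R) = (0.6124,-0.6124,-0.5000)
R[0][1] = 0.6124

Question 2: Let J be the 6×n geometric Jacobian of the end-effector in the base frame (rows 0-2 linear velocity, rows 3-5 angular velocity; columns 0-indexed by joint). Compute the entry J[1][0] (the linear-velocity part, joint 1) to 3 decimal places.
4.243

axis z_0 = ẑ; lever o_n−o_0 = (4.2426,1.4142,3.7321)
cross product → J_v[:, 0] = (-1.4142,4.2426,0.0000)
J_ω[:, 0] = z_0
entry J[1][0] = 4.2426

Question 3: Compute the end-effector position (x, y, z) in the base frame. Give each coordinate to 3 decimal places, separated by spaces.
4.243 1.414 3.732

after link 1: o_1 = (0.7071, -0.7071, 2.0000)
after link 2: o_2 = (4.2426, 1.4142, 3.7321)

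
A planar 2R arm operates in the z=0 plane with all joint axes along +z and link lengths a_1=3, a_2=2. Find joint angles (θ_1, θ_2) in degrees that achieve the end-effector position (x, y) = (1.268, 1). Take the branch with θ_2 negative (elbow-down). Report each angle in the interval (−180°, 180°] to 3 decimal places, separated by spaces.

cos θ_2 = (2.6078−3²−2²)/(2·3·2) = -0.8660; θ_2 = -149.9988° (elbow-down)
β = atan2(1.0000,1.2680) = 38.2608°; ψ = atan2(-1.0000,1.2680) = -38.2625°
θ_1 = β − ψ = 76.5234°

76.523 -149.999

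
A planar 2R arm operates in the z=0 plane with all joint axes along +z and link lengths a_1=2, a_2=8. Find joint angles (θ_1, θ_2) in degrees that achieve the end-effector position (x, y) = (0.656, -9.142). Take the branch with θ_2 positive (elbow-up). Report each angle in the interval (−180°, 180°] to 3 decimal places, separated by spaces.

-134.991 59.987

cos θ_2 = (84.0065−2²−8²)/(2·2·8) = 0.5002; θ_2 = 59.9866° (elbow-up)
β = atan2(-9.1420,0.6560) = -85.8957°; ψ = atan2(6.9273,6.0016) = 49.0951°
θ_1 = β − ψ = -134.9908°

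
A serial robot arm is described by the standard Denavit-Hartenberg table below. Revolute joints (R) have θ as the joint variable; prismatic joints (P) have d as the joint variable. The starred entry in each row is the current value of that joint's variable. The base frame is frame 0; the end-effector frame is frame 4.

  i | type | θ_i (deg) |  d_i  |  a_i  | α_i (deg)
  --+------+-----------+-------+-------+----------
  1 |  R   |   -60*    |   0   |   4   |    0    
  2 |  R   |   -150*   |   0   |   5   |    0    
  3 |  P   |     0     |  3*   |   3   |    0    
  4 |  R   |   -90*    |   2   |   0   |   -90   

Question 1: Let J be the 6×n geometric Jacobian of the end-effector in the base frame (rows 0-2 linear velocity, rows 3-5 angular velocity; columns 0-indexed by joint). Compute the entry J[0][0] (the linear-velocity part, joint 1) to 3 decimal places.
axis z_0 = ẑ; lever o_n−o_0 = (-4.9282,0.5359,5.0000)
cross product → J_v[:, 0] = (-0.5359,-4.9282,0.0000)
J_ω[:, 0] = z_0
entry J[0][0] = -0.5359

-0.536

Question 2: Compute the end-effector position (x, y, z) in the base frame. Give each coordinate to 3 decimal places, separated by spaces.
after link 1: o_1 = (2.0000, -3.4641, 0.0000)
after link 2: o_2 = (-2.3301, -0.9641, 0.0000)
after link 3: o_3 = (-4.9282, 0.5359, 3.0000)
after link 4: o_4 = (-4.9282, 0.5359, 5.0000)

-4.928 0.536 5.000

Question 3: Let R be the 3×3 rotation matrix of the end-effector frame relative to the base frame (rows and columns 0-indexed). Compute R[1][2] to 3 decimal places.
0.500

End-effector z-axis (col 2 of R) = (-0.8660,0.5000,0.0000)
R[1][2] = 0.5000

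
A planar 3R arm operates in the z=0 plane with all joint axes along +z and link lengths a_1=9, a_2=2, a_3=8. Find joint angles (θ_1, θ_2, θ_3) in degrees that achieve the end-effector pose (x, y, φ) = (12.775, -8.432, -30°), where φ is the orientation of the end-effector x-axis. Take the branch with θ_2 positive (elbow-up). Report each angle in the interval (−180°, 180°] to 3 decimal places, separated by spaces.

wrist centre = target − a_3·(cos φ, sin φ) = (5.8468, -4.4320)
cos θ_2 = (53.8277−9²−2²)/(2·9·2) = -0.8659; θ_2 = 149.9855° (elbow-up)
β = atan2(-4.4320,5.8468) = -37.1629°; ψ = atan2(1.0004,7.2682) = 7.8373°
θ_1 = β − ψ = -45.0002°
θ_3 = φ − θ_1 − θ_2 = -134.9852° (wrapped to (-180°,180°])

-45.000 149.985 -134.985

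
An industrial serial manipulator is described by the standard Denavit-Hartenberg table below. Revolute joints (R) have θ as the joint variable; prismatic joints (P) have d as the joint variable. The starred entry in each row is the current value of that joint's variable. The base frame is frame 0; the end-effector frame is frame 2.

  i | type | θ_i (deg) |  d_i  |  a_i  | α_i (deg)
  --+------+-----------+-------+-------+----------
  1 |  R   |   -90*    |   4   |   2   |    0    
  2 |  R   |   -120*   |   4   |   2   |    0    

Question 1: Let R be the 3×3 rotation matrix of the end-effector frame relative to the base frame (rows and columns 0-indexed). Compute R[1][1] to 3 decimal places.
End-effector y-axis (col 1 of R) = (-0.5000,-0.8660,0.0000)
R[1][1] = -0.8660

-0.866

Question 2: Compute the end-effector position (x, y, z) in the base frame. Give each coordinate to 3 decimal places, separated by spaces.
-1.732 -1.000 8.000

after link 1: o_1 = (0.0000, -2.0000, 4.0000)
after link 2: o_2 = (-1.7321, -1.0000, 8.0000)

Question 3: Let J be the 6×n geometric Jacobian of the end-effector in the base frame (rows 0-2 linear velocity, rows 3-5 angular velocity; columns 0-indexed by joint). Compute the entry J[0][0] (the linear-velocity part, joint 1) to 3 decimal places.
1.000

axis z_0 = ẑ; lever o_n−o_0 = (-1.7321,-1.0000,8.0000)
cross product → J_v[:, 0] = (1.0000,-1.7321,0.0000)
J_ω[:, 0] = z_0
entry J[0][0] = 1.0000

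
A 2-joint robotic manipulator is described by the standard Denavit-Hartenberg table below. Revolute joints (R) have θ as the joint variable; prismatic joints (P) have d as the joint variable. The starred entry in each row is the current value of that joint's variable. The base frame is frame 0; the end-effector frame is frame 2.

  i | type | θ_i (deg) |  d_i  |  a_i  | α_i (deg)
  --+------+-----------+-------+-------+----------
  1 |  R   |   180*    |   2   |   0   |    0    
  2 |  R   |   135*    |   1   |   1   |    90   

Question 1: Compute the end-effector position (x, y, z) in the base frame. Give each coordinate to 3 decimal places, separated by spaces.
after link 1: o_1 = (0.0000, 0.0000, 2.0000)
after link 2: o_2 = (0.7071, -0.7071, 3.0000)

0.707 -0.707 3.000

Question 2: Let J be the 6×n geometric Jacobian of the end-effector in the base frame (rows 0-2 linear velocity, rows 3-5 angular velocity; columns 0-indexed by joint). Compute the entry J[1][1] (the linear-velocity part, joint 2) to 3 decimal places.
axis z_1 = (0.0000,0.0000,1.0000); lever o_n−o_1 = (0.7071,-0.7071,1.0000)
cross product → J_v[:, 1] = (0.7071,0.7071,-0.0000)
J_ω[:, 1] = z_1
entry J[1][1] = 0.7071

0.707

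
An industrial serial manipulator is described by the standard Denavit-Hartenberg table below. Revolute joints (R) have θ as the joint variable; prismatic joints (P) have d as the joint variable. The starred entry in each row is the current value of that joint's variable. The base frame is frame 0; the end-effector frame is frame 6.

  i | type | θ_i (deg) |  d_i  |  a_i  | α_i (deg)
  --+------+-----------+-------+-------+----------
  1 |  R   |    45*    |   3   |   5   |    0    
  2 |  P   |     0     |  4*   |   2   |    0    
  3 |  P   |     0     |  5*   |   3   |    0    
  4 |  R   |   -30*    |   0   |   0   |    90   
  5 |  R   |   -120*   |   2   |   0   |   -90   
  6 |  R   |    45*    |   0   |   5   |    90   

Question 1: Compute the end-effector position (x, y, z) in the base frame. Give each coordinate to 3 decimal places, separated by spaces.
4.966 8.097 8.938

after link 1: o_1 = (3.5355, 3.5355, 3.0000)
after link 2: o_2 = (4.9497, 4.9497, 7.0000)
after link 3: o_3 = (7.0711, 7.0711, 12.0000)
after link 4: o_4 = (7.0711, 7.0711, 12.0000)
after link 5: o_5 = (7.5887, 5.1392, 12.0000)
after link 6: o_6 = (4.9661, 8.0967, 8.9381)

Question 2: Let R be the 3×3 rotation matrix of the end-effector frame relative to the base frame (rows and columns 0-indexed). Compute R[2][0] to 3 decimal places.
End-effector x-axis (col 0 of R) = (-0.5245,0.5915,-0.6124)
R[2][0] = -0.6124

-0.612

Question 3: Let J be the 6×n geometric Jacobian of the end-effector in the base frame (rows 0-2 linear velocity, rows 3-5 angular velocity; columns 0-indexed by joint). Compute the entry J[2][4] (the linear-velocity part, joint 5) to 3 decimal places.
axis z_4 = (0.2588,-0.9659,0.0000); lever o_n−o_4 = (-2.1050,1.0257,-3.0619)
cross product → J_v[:, 4] = (2.9575,0.7925,-1.7678)
J_ω[:, 4] = z_4
entry J[2][4] = -1.7678

-1.768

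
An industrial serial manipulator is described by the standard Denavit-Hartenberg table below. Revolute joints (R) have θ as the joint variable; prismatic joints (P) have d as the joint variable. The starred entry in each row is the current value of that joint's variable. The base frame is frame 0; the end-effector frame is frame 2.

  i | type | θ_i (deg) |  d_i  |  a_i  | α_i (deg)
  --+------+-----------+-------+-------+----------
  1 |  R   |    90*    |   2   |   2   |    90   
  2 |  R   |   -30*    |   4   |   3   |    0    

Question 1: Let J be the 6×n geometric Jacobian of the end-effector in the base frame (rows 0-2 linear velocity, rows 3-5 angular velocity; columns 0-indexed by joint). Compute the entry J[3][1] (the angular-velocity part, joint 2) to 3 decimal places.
1.000

axis z_1 = (1.0000,-0.0000,0.0000); lever o_n−o_1 = (4.0000,2.5981,-1.5000)
cross product → J_v[:, 1] = (-0.0000,1.5000,2.5981)
J_ω[:, 1] = z_1
entry J[3][1] = 1.0000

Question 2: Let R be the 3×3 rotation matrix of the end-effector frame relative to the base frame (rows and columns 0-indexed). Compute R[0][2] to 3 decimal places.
End-effector z-axis (col 2 of R) = (1.0000,-0.0000,0.0000)
R[0][2] = 1.0000

1.000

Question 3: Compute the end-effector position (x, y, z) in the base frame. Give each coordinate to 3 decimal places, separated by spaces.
4.000 4.598 0.500

after link 1: o_1 = (0.0000, 2.0000, 2.0000)
after link 2: o_2 = (4.0000, 4.5981, 0.5000)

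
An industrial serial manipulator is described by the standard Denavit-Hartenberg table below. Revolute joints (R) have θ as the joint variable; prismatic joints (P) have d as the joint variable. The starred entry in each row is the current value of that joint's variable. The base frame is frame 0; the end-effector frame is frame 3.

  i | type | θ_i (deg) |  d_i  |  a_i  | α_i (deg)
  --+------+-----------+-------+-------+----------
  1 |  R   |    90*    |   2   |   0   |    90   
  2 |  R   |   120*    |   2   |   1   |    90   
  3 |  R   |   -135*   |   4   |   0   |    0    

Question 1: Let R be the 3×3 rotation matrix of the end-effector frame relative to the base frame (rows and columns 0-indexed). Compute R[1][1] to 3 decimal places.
-0.354

End-effector y-axis (col 1 of R) = (-0.7071,-0.3536,0.6124)
R[1][1] = -0.3536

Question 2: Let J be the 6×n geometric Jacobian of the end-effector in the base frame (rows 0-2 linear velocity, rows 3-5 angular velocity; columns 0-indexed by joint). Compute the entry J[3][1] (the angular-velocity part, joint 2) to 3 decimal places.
axis z_1 = (1.0000,-0.0000,0.0000); lever o_n−o_1 = (2.0000,2.9641,2.8660)
cross product → J_v[:, 1] = (-0.0000,-2.8660,2.9641)
J_ω[:, 1] = z_1
entry J[3][1] = 1.0000

1.000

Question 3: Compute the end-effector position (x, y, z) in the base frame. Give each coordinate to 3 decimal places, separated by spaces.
2.000 2.964 4.866

after link 1: o_1 = (0.0000, 0.0000, 2.0000)
after link 2: o_2 = (2.0000, -0.5000, 2.8660)
after link 3: o_3 = (2.0000, 2.9641, 4.8660)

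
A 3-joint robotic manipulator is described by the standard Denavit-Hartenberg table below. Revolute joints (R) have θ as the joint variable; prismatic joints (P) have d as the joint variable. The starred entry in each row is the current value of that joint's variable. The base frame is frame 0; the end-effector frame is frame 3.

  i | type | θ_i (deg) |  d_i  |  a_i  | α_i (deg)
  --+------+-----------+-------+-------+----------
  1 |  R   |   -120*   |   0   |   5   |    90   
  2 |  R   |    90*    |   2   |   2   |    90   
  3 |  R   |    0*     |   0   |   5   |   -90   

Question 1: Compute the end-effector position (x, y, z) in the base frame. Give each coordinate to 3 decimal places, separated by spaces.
after link 1: o_1 = (-2.5000, -4.3301, 0.0000)
after link 2: o_2 = (-4.2321, -3.3301, 2.0000)
after link 3: o_3 = (-4.2321, -3.3301, 7.0000)

-4.232 -3.330 7.000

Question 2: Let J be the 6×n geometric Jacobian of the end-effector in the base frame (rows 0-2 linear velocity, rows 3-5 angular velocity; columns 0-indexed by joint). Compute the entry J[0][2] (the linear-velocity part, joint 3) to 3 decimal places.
-4.330

axis z_2 = (-0.5000,-0.8660,-0.0000); lever o_n−o_2 = (0.0000,-0.0000,5.0000)
cross product → J_v[:, 2] = (-4.3301,2.5000,0.0000)
J_ω[:, 2] = z_2
entry J[0][2] = -4.3301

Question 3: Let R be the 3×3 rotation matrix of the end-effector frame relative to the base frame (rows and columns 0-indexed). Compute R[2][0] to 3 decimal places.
1.000

End-effector x-axis (col 0 of R) = (0.0000,-0.0000,1.0000)
R[2][0] = 1.0000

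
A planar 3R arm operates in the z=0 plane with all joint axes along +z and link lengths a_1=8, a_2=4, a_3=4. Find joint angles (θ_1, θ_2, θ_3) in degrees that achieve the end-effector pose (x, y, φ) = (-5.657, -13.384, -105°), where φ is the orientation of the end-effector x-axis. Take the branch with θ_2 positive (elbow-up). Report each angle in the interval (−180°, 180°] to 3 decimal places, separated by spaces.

-135.002 60.004 -30.001

wrist centre = target − a_3·(cos φ, sin φ) = (-4.6217, -9.5203)
cos θ_2 = (111.9964−8²−4²)/(2·8·4) = 0.4999; θ_2 = 60.0037° (elbow-up)
β = atan2(-9.5203,-4.6217) = -115.8947°; ψ = atan2(3.4642,9.9998) = 19.1077°
θ_1 = β − ψ = -135.0024°
θ_3 = φ − θ_1 − θ_2 = -30.0013° (wrapped to (-180°,180°])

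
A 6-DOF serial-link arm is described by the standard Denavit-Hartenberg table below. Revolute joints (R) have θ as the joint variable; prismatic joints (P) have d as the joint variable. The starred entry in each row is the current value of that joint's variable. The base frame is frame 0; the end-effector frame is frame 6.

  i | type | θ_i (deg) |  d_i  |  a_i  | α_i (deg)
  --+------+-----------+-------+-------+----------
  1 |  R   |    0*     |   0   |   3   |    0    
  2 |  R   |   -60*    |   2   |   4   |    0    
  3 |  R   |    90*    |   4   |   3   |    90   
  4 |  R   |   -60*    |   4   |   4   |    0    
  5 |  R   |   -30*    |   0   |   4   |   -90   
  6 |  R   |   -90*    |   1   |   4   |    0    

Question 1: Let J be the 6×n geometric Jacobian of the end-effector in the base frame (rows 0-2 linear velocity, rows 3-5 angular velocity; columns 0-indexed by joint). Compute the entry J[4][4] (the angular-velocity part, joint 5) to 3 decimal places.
axis z_4 = (0.5000,-0.8660,0.0000); lever o_n−o_4 = (2.8660,-2.9641,-4.0000)
cross product → J_v[:, 4] = (3.4641,2.0000,1.0000)
J_ω[:, 4] = z_4
entry J[4][4] = -0.8660

-0.866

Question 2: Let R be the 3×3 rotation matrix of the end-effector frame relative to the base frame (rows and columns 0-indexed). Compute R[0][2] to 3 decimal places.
End-effector z-axis (col 2 of R) = (0.8660,0.5000,0.0000)
R[0][2] = 0.8660

0.866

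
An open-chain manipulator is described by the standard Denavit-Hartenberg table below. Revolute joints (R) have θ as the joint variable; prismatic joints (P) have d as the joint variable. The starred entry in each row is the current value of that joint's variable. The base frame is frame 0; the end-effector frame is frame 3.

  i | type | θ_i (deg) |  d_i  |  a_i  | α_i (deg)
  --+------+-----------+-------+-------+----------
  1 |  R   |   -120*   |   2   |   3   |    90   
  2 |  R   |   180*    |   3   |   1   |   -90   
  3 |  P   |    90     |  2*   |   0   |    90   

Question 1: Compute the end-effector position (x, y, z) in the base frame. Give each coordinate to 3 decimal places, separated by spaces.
after link 1: o_1 = (-1.5000, -2.5981, 2.0000)
after link 2: o_2 = (-3.5981, -0.2321, 2.0000)
after link 3: o_3 = (-3.5981, -0.2321, 0.0000)

-3.598 -0.232 0.000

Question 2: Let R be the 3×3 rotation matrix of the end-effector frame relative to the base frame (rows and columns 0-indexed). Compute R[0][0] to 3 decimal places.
0.866

End-effector x-axis (col 0 of R) = (0.8660,-0.5000,-0.0000)
R[0][0] = 0.8660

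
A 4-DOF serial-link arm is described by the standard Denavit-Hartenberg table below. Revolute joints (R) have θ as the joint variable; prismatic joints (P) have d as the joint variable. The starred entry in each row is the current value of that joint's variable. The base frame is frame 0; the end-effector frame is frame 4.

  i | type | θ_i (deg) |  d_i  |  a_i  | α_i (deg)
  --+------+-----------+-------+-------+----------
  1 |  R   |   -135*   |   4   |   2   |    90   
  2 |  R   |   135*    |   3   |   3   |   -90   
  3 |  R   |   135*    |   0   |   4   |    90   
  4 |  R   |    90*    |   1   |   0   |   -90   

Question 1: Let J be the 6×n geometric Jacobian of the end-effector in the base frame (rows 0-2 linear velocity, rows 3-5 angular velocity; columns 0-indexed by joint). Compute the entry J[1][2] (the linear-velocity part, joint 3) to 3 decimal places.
-0.268

axis z_2 = (0.5000,0.5000,-0.7071); lever o_n−o_2 = (1.4393,-3.5607,-1.5000)
cross product → J_v[:, 2] = (-3.2678,-0.2678,-2.5000)
J_ω[:, 2] = z_2
entry J[1][2] = -0.2678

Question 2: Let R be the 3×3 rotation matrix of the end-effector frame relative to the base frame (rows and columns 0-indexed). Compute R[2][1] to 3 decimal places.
-0.500

End-effector y-axis (col 1 of R) = (-0.8536,0.1464,-0.5000)
R[2][1] = -0.5000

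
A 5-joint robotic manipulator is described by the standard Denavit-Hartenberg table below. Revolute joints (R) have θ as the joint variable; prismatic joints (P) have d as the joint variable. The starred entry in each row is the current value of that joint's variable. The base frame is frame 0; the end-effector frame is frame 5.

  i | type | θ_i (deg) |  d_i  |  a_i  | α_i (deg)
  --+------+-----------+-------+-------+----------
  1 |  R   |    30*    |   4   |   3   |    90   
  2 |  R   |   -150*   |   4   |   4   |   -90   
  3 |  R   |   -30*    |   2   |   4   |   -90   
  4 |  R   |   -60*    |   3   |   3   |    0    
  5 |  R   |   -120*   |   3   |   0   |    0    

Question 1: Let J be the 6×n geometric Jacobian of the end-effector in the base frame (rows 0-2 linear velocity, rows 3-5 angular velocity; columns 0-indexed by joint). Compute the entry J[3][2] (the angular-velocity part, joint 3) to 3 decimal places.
axis z_2 = (0.4330,0.2500,-0.8660); lever o_n−o_2 = (-5.0544,-0.0936,-7.8636)
cross product → J_v[:, 2] = (-2.0470,7.7823,1.2231)
J_ω[:, 2] = z_2
entry J[3][2] = 0.4330

0.433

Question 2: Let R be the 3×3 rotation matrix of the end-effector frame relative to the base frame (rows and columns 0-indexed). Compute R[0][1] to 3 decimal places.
End-effector y-axis (col 1 of R) = (0.4330,0.2500,-0.8660)
R[0][1] = 0.4330

0.433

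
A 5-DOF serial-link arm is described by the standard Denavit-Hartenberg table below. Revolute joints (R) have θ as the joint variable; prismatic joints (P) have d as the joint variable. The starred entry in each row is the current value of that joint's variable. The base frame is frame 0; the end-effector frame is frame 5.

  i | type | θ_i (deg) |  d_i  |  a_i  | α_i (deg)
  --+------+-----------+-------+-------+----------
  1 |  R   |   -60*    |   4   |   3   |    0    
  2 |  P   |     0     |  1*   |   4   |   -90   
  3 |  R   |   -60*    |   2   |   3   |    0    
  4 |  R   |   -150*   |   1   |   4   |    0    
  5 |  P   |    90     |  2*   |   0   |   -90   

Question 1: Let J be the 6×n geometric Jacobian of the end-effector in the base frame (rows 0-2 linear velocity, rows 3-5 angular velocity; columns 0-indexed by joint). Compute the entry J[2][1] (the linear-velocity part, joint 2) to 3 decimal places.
1.000

prismatic axis z_1 = (0.0000,0.0000,1.0000)
J_v[:, 1] = z_1; J_ω[:, 1] = (0,0,0)
entry J[2][1] = 1.0000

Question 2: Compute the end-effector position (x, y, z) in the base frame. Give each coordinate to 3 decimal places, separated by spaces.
after link 1: o_1 = (1.5000, -2.5981, 4.0000)
after link 2: o_2 = (3.5000, -6.0622, 5.0000)
after link 3: o_3 = (5.9821, -6.3612, 7.5981)
after link 4: o_4 = (5.1160, -2.8612, 5.5981)
after link 5: o_5 = (6.8481, -1.8612, 5.5981)

6.848 -1.861 5.598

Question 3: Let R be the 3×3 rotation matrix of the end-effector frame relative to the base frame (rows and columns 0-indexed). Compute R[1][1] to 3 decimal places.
End-effector y-axis (col 1 of R) = (-0.8660,-0.5000,-0.0000)
R[1][1] = -0.5000

-0.500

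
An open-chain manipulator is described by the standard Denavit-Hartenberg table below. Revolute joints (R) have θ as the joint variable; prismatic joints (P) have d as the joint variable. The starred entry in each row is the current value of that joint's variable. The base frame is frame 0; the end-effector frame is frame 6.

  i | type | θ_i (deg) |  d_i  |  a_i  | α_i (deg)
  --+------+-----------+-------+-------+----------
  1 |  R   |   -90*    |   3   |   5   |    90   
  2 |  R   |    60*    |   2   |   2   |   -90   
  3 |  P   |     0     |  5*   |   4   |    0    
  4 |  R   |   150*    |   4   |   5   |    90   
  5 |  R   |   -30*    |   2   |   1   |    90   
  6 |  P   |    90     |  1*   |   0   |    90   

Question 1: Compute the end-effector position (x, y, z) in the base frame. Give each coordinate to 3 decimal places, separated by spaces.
2.415 0.435 8.855

after link 1: o_1 = (0.0000, -5.0000, 3.0000)
after link 2: o_2 = (-2.0000, -6.0000, 4.7321)
after link 3: o_3 = (-2.0000, -3.6699, 10.6962)
after link 4: o_4 = (0.5000, 1.9593, 8.9462)
after link 5: o_5 = (2.6651, 1.4013, 8.9127)
after link 6: o_6 = (2.4151, 0.4348, 8.8546)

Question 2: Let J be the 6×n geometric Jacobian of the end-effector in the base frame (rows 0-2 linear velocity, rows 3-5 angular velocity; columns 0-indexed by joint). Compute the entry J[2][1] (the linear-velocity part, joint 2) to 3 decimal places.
axis z_1 = (-1.0000,-0.0000,0.0000); lever o_n−o_1 = (2.4151,5.4348,5.8546)
cross product → J_v[:, 1] = (-0.0000,5.8546,-5.4348)
J_ω[:, 1] = z_1
entry J[2][1] = -5.4348

-5.435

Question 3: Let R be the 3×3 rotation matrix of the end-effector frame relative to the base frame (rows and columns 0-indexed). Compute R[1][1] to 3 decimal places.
-0.967

End-effector y-axis (col 1 of R) = (-0.2500,-0.9665,-0.0580)
R[1][1] = -0.9665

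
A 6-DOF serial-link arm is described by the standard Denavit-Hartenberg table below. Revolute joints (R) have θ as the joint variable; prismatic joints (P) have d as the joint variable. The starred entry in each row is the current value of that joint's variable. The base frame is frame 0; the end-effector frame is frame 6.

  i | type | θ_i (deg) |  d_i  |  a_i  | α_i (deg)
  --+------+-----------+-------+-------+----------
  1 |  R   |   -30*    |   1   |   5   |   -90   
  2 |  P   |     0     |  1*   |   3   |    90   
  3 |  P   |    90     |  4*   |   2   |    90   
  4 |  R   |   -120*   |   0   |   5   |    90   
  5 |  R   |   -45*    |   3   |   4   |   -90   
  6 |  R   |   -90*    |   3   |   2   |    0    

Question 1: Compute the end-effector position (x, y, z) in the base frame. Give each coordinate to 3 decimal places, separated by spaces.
3.163 -9.107 -1.117

after link 1: o_1 = (4.3301, -2.5000, 1.0000)
after link 2: o_2 = (7.4282, -3.1340, 1.0000)
after link 3: o_3 = (8.4282, -1.4019, 5.0000)
after link 4: o_4 = (7.1782, -3.5670, 0.6699)
after link 5: o_5 = (2.7226, -5.6275, -0.2796)
after link 6: o_6 = (3.1633, -9.1067, -1.1167)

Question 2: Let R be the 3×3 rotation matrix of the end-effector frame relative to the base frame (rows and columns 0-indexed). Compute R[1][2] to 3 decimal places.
-0.660

End-effector z-axis (col 2 of R) = (0.4356,-0.6597,-0.6124)
R[1][2] = -0.6597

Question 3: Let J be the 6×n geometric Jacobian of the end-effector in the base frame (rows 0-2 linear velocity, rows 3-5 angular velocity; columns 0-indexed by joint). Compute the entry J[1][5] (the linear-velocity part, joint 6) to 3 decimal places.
axis z_5 = (0.4356,-0.6597,-0.6124); lever o_n−o_5 = (0.4408,-3.4792,-0.8371)
cross product → J_v[:, 5] = (-1.5783,0.0947,-1.2247)
J_ω[:, 5] = z_5
entry J[1][5] = 0.0947

0.095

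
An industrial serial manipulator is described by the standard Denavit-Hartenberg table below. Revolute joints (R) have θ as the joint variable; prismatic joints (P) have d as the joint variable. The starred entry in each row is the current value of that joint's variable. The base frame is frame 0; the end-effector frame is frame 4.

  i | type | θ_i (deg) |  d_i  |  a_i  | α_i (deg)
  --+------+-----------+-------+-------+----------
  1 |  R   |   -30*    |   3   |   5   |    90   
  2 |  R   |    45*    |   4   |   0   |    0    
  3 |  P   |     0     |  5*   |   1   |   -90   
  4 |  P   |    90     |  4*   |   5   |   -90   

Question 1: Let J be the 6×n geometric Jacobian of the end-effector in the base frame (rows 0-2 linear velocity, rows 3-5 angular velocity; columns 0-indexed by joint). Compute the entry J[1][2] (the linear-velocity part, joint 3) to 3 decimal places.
prismatic axis z_2 = (-0.5000,-0.8660,0.0000)
J_v[:, 2] = z_2; J_ω[:, 2] = (0,0,0)
entry J[1][2] = -0.8660

-0.866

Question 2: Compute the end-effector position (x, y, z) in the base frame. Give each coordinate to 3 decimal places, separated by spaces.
0.493 -4.903 6.536

after link 1: o_1 = (4.3301, -2.5000, 3.0000)
after link 2: o_2 = (2.3301, -5.9641, 3.0000)
after link 3: o_3 = (0.4425, -10.6478, 3.7071)
after link 4: o_4 = (0.4930, -4.9034, 6.5355)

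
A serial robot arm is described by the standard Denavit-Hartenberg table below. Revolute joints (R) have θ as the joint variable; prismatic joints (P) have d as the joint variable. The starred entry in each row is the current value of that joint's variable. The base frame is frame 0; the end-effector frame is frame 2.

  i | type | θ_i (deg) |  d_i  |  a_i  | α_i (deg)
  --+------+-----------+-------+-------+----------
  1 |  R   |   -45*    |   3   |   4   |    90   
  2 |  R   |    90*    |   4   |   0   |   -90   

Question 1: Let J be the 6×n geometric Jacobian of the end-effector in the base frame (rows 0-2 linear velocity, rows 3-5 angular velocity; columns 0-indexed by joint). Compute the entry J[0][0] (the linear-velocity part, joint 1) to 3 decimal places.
axis z_0 = ẑ; lever o_n−o_0 = (0.0000,-5.6569,3.0000)
cross product → J_v[:, 0] = (5.6569,0.0000,-0.0000)
J_ω[:, 0] = z_0
entry J[0][0] = 5.6569

5.657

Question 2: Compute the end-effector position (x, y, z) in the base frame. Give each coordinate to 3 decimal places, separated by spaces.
after link 1: o_1 = (2.8284, -2.8284, 3.0000)
after link 2: o_2 = (0.0000, -5.6569, 3.0000)

0.000 -5.657 3.000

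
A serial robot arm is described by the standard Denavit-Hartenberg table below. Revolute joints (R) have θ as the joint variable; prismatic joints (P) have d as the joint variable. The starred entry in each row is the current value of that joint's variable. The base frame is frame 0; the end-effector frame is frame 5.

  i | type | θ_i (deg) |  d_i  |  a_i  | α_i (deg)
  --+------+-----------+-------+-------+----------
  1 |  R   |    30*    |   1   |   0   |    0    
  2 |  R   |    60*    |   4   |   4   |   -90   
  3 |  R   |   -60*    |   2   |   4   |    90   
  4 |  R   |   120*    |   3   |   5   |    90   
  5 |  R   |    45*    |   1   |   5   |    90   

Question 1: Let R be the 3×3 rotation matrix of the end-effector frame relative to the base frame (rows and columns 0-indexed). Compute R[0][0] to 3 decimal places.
-0.612

End-effector x-axis (col 0 of R) = (-0.6124,-0.7891,0.0474)
R[0][0] = -0.6124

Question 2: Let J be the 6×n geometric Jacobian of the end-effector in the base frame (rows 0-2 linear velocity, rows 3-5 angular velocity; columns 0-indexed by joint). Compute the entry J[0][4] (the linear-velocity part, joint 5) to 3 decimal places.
3.062

axis z_4 = (-0.5000,0.4330,0.7500); lever o_n−o_4 = (-3.5619,-3.5127,0.9868)
cross product → J_v[:, 4] = (3.0619,-2.1780,3.2987)
J_ω[:, 4] = z_4
entry J[0][4] = 3.0619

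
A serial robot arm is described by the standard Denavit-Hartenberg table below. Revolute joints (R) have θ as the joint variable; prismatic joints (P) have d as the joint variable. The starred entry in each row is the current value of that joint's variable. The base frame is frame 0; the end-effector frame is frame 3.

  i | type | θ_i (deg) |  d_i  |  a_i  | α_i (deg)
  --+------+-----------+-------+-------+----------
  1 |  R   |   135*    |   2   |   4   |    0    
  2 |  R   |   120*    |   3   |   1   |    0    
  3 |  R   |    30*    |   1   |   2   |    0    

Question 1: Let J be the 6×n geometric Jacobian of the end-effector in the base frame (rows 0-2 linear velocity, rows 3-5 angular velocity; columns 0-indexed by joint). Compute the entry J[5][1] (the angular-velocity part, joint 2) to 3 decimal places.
1.000

axis z_1 = (0.0000,0.0000,1.0000); lever o_n−o_1 = (0.2588,-2.8978,4.0000)
cross product → J_v[:, 1] = (2.8978,0.2588,-0.0000)
J_ω[:, 1] = z_1
entry J[5][1] = 1.0000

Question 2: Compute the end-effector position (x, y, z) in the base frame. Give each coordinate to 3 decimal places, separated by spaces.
after link 1: o_1 = (-2.8284, 2.8284, 2.0000)
after link 2: o_2 = (-3.0872, 1.8625, 5.0000)
after link 3: o_3 = (-2.5696, -0.0694, 6.0000)

-2.570 -0.069 6.000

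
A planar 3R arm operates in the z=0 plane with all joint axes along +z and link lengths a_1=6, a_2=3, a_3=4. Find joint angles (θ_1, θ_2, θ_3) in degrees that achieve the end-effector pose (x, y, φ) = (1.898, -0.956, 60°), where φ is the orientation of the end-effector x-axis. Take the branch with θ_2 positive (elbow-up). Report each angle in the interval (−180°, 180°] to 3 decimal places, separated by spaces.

wrist centre = target − a_3·(cos φ, sin φ) = (-0.1020, -4.4201)
cos θ_2 = (19.5477−6²−3²)/(2·6·3) = -0.7070; θ_2 = 134.9920° (elbow-up)
β = atan2(-4.4201,-0.1020) = -91.3219°; ψ = atan2(2.1216,3.8790) = 28.6766°
θ_1 = β − ψ = -119.9985°
θ_3 = φ − θ_1 − θ_2 = 45.0065° (wrapped to (-180°,180°])

-119.999 134.992 45.006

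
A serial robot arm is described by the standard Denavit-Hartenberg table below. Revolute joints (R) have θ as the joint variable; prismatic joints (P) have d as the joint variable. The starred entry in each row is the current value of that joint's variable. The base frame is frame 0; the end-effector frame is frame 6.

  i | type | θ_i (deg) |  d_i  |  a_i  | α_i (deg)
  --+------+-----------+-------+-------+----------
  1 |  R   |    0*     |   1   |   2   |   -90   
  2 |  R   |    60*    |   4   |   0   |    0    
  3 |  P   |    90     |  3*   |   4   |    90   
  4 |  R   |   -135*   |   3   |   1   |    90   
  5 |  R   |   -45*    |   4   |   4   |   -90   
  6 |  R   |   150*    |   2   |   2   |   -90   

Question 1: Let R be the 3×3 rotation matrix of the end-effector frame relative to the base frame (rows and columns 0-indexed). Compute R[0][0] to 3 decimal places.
End-effector x-axis (col 0 of R) = (-0.3750,0.0795,-0.9236)
R[0][0] = -0.3750

-0.375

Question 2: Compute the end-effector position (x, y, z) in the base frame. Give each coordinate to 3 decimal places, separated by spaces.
after link 1: o_1 = (2.0000, 0.0000, 1.0000)
after link 2: o_2 = (2.0000, 4.0000, 1.0000)
after link 3: o_3 = (-1.4641, 7.0000, -1.0000)
after link 4: o_4 = (0.6483, 6.2929, -3.2445)
after link 5: o_5 = (3.4156, 7.1213, 1.6192)
after link 6: o_6 = (4.2387, 6.2802, -0.9528)

4.239 6.280 -0.953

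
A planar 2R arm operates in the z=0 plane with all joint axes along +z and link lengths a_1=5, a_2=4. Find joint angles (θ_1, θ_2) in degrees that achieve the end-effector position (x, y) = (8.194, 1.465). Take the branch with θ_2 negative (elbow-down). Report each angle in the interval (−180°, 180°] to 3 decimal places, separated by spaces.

cos θ_2 = (69.2879−5²−4²)/(2·5·4) = 0.7072; θ_2 = -44.9927° (elbow-down)
β = atan2(1.4650,8.1940) = 10.1368°; ψ = atan2(-2.8281,7.8288) = -19.8617°
θ_1 = β − ψ = 29.9985°

29.999 -44.993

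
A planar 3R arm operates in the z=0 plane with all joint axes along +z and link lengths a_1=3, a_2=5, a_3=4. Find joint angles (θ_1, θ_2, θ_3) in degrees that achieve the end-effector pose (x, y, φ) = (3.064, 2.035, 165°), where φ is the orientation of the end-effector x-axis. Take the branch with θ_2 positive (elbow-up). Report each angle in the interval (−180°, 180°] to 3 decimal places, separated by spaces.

wrist centre = target − a_3·(cos φ, sin φ) = (6.9277, 0.9997)
cos θ_2 = (48.9925−3²−5²)/(2·3·5) = 0.4998; θ_2 = 60.0165° (elbow-up)
β = atan2(0.9997,6.9277) = 8.2116°; ψ = atan2(4.3308,5.4988) = 38.2241°
θ_1 = β − ψ = -30.0126°
θ_3 = φ − θ_1 − θ_2 = 134.9961° (wrapped to (-180°,180°])

-30.013 60.016 134.996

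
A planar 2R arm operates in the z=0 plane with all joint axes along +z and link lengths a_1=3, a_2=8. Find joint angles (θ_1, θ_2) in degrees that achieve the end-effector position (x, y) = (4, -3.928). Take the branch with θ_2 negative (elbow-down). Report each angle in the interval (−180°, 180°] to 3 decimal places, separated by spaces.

cos θ_2 = (31.4292−3²−8²)/(2·3·8) = -0.8661; θ_2 = -150.0038° (elbow-down)
β = atan2(-3.9280,4.0000) = -44.4797°; ψ = atan2(-3.9995,-3.9285) = -134.4864°
θ_1 = β − ψ = 90.0067°

90.007 -150.004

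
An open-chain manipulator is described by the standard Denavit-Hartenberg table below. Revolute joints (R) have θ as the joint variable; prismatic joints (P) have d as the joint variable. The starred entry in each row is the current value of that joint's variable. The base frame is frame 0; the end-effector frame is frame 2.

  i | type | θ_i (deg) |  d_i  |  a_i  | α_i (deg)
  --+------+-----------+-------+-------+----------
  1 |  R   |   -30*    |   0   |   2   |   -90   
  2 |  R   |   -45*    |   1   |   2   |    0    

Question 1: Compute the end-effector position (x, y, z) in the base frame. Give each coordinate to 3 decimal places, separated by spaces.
after link 1: o_1 = (1.7321, -1.0000, 0.0000)
after link 2: o_2 = (3.4568, -0.8411, 1.4142)

3.457 -0.841 1.414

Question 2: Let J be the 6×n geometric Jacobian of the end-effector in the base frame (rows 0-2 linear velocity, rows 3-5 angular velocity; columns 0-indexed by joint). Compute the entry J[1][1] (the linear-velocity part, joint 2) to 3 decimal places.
axis z_1 = (0.5000,0.8660,0.0000); lever o_n−o_1 = (1.7247,0.1589,1.4142)
cross product → J_v[:, 1] = (1.2247,-0.7071,-1.4142)
J_ω[:, 1] = z_1
entry J[1][1] = -0.7071

-0.707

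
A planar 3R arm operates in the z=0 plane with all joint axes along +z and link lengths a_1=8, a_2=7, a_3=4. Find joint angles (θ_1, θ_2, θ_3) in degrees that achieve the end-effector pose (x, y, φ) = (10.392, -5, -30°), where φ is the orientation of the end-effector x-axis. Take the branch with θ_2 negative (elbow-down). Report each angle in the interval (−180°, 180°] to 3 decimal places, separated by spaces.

30.000 -120.002 60.002

wrist centre = target − a_3·(cos φ, sin φ) = (6.9279, -3.0000)
cos θ_2 = (56.9958−8²−7²)/(2·8·7) = -0.5000; θ_2 = -120.0025° (elbow-down)
β = atan2(-3.0000,6.9279) = -23.4141°; ψ = atan2(-6.0620,4.4997) = -53.4141°
θ_1 = β − ψ = 30.0000°
θ_3 = φ − θ_1 − θ_2 = 60.0025° (wrapped to (-180°,180°])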